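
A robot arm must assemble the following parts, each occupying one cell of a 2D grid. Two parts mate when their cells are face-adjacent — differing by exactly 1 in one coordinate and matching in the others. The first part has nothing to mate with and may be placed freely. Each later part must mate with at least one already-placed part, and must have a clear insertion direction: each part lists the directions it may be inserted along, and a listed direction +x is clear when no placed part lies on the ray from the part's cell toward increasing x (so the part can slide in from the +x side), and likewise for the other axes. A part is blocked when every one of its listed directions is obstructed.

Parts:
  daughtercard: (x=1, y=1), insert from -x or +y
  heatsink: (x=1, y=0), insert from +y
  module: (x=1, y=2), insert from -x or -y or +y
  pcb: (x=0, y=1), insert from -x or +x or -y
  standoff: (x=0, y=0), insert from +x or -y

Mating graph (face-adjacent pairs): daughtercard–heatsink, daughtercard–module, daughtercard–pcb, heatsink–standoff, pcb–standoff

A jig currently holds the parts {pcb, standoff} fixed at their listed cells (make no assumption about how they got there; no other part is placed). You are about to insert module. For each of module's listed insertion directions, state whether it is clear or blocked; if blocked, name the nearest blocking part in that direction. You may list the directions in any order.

-x: ray from module(1, 2) has no placed part ⇒ clear
-y: ray from module(1, 2) has no placed part ⇒ clear
+y: ray from module(1, 2) has no placed part ⇒ clear

+y: clear; -x: clear; -y: clear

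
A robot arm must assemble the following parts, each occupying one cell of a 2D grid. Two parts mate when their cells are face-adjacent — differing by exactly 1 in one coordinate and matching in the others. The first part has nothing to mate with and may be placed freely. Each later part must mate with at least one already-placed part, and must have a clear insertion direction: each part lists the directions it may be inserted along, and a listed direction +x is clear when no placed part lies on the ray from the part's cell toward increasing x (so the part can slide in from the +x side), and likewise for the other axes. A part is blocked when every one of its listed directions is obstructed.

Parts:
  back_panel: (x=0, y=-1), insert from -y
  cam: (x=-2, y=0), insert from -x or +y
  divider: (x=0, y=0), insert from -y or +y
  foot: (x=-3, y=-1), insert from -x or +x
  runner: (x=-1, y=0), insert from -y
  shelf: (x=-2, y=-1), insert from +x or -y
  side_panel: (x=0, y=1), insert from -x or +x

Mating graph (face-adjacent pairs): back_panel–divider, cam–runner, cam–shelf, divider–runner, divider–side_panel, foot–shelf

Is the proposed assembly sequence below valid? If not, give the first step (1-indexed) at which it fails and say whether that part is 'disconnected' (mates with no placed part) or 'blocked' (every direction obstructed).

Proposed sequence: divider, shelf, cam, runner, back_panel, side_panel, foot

1. divider@(0, 0) [-y clear] — {divider}
2. shelf@(-2, -1) — no placed neighbour ⇒ disconnected

Invalid at step 2 (disconnected)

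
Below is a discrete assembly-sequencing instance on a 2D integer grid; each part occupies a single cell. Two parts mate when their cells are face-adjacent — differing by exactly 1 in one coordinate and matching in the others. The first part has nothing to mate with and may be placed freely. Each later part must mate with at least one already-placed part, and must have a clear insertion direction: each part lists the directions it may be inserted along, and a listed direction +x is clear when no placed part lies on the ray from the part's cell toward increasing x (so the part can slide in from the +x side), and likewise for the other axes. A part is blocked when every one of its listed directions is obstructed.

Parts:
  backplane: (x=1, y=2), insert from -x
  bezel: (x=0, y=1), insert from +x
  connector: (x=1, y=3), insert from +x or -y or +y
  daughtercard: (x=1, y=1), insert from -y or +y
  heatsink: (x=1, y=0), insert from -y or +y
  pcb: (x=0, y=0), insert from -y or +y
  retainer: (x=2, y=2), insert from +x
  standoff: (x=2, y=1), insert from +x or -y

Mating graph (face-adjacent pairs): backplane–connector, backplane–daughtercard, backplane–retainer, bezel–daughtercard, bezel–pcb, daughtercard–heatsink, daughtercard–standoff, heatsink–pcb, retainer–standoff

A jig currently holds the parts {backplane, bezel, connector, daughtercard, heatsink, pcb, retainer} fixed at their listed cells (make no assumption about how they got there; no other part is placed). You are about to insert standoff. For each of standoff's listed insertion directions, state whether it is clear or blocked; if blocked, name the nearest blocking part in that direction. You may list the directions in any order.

+x: ray from standoff(2, 1) has no placed part ⇒ clear
-y: ray from standoff(2, 1) has no placed part ⇒ clear

+x: clear; -y: clear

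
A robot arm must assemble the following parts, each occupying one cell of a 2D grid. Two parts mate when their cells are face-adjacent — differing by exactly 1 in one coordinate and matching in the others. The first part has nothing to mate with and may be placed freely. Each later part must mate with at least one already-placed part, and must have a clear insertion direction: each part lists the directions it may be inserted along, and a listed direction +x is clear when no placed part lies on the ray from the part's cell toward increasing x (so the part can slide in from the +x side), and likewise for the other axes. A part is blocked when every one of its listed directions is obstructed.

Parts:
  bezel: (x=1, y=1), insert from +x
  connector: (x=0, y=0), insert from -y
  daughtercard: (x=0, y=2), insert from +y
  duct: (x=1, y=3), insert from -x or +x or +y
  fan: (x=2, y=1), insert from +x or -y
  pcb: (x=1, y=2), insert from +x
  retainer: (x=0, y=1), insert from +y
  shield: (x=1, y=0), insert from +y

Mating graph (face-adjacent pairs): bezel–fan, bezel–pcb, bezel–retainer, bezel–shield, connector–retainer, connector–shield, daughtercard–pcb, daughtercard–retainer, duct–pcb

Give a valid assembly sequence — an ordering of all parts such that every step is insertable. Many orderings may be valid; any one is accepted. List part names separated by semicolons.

retainer; daughtercard; connector; shield; bezel; pcb; duct; fan

1. retainer@(0, 1) [+y clear] — {retainer}
2. daughtercard@(0, 2) [+y clear] — {daughtercard, retainer}
3. connector@(0, 0) [-y clear] — {connector, daughtercard, retainer}
4. shield@(1, 0) [+y clear] — {connector, daughtercard, retainer, shield}
5. bezel@(1, 1) [+x clear] — {bezel, connector, daughtercard, retainer, shield}
6. pcb@(1, 2) [+x clear] — {bezel, connector, daughtercard, pcb, retainer, shield}
7. duct@(1, 3) [-x clear] — {bezel, connector, daughtercard, duct, pcb, retainer, shield}
8. fan@(2, 1) [+x clear] — {bezel, connector, daughtercard, duct, fan, pcb, retainer, shield}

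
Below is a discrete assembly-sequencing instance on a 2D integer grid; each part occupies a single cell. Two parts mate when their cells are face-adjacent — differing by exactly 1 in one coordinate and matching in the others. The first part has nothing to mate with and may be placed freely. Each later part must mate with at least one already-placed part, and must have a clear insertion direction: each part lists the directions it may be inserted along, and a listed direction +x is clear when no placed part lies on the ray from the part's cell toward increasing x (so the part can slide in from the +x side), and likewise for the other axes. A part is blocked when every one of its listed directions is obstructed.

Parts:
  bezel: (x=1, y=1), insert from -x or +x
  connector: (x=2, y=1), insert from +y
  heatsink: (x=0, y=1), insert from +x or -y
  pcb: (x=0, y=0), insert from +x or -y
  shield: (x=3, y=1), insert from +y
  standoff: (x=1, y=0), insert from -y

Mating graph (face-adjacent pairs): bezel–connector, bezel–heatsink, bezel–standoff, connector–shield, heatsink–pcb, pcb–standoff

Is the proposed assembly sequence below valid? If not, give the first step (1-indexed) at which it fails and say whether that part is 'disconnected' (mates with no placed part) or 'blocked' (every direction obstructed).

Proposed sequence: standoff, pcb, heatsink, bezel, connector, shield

1. standoff@(1, 0) [-y clear] — {standoff}
2. pcb@(0, 0) [-y clear] — {pcb, standoff}
3. heatsink@(0, 1) [+x clear] — {heatsink, pcb, standoff}
4. bezel@(1, 1) [+x clear] — {bezel, heatsink, pcb, standoff}
5. connector@(2, 1) [+y clear] — {bezel, connector, heatsink, pcb, standoff}
6. shield@(3, 1) [+y clear] — {bezel, connector, heatsink, pcb, shield, standoff}

Valid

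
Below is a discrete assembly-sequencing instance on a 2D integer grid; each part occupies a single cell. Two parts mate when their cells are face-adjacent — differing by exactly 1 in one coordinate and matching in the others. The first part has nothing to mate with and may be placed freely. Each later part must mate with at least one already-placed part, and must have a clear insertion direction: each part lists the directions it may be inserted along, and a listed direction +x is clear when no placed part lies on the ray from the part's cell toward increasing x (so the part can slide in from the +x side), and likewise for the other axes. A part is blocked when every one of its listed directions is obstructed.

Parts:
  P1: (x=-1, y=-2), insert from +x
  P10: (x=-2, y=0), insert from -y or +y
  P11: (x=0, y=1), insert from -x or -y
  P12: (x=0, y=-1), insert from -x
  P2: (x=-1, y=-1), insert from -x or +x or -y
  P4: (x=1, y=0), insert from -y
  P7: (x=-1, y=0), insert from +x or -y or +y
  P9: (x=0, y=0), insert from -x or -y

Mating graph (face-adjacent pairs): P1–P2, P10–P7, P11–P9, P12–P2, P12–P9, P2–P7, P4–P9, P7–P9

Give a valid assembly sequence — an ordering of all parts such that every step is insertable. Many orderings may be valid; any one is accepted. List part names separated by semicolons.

P12; P2; P9; P7; P11; P4; P1; P10

1. P12@(0, -1) [-x clear] — {P12}
2. P2@(-1, -1) [-x clear] — {P12, P2}
3. P9@(0, 0) [-x clear] — {P12, P2, P9}
4. P7@(-1, 0) [+y clear] — {P12, P2, P7, P9}
5. P11@(0, 1) [-x clear] — {P11, P12, P2, P7, P9}
6. P4@(1, 0) [-y clear] — {P11, P12, P2, P4, P7, P9}
7. P1@(-1, -2) [+x clear] — {P1, P11, P12, P2, P4, P7, P9}
8. P10@(-2, 0) [-y clear] — {P1, P10, P11, P12, P2, P4, P7, P9}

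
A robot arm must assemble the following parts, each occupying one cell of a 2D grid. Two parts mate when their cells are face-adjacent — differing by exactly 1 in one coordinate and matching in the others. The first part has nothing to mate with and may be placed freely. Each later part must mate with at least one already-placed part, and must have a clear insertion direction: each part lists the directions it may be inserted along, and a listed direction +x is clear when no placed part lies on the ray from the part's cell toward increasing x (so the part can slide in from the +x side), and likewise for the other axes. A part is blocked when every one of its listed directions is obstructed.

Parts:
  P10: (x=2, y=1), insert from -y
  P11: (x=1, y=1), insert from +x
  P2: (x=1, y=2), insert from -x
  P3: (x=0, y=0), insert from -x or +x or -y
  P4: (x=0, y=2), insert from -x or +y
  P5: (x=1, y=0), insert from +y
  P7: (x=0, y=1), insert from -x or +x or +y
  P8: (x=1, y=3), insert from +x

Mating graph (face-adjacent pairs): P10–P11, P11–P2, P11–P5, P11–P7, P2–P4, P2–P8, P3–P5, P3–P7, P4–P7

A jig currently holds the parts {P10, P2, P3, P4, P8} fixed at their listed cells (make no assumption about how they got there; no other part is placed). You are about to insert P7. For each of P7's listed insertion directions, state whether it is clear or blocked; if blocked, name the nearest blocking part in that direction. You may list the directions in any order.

+x: blocked by P10; +y: blocked by P4; -x: clear

-x: ray from P7(0, 1) has no placed part ⇒ clear
+x: nearest on ray is P10@(2, 1) ⇒ blocked
+y: nearest on ray is P4@(0, 2) ⇒ blocked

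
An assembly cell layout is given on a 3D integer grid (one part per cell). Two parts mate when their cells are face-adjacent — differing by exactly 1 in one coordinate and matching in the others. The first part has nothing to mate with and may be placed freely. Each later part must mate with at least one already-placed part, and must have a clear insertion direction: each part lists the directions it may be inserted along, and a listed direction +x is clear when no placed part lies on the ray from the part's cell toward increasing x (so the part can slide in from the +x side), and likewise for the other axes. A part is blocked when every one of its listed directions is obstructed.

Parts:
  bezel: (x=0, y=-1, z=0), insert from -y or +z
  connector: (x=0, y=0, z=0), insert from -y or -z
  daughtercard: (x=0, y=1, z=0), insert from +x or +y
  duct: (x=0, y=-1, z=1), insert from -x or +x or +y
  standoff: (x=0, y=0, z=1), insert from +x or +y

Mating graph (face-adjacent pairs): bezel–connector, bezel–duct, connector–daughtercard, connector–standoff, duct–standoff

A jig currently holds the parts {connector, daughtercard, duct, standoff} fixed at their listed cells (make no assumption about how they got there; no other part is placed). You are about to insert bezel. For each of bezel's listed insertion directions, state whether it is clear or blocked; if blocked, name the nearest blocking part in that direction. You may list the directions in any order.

+z: blocked by duct; -y: clear

-y: ray from bezel(0, -1, 0) has no placed part ⇒ clear
+z: nearest on ray is duct@(0, -1, 1) ⇒ blocked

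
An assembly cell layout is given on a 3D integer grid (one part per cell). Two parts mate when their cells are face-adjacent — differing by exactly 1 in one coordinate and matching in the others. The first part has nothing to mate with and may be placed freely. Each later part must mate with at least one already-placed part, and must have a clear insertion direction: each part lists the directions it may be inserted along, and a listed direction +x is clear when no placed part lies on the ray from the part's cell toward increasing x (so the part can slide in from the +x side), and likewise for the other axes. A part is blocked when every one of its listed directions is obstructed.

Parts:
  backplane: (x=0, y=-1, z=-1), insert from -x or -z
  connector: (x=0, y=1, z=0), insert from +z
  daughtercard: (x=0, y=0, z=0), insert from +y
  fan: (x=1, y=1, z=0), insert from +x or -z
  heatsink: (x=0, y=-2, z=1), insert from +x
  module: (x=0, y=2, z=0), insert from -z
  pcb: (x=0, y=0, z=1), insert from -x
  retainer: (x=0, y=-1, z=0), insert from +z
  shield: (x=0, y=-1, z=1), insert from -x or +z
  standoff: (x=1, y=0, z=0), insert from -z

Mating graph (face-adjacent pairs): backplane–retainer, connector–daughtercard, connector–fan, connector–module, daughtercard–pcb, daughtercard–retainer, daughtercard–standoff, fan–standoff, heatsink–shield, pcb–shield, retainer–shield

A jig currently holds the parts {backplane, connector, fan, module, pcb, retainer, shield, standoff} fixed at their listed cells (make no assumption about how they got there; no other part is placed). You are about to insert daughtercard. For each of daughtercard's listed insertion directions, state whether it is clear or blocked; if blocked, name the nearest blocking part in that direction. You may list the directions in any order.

+y: nearest on ray is connector@(0, 1, 0) ⇒ blocked

+y: blocked by connector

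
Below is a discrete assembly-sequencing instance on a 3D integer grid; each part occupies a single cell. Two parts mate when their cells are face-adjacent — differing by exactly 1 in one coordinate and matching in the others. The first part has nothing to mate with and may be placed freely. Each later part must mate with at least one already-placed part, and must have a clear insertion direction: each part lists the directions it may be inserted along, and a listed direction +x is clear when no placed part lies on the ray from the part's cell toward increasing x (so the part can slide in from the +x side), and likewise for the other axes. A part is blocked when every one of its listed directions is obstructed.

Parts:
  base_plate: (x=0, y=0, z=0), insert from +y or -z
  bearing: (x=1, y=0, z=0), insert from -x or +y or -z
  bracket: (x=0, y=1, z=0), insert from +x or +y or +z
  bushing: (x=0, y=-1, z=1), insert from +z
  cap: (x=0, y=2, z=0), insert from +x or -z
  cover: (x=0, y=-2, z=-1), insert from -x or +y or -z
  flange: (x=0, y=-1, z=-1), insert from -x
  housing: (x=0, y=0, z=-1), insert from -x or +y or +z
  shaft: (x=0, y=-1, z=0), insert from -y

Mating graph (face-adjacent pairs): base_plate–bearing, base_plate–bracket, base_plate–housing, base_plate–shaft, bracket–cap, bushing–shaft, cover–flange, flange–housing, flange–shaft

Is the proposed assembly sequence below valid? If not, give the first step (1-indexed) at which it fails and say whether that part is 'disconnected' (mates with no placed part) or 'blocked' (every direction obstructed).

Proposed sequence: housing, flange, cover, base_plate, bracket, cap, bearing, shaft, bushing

1. housing@(0, 0, -1) [-x clear] — {housing}
2. flange@(0, -1, -1) [-x clear] — {flange, housing}
3. cover@(0, -2, -1) [-x clear] — {cover, flange, housing}
4. base_plate@(0, 0, 0) [+y clear] — {base_plate, cover, flange, housing}
5. bracket@(0, 1, 0) [+x clear] — {base_plate, bracket, cover, flange, housing}
6. cap@(0, 2, 0) [+x clear] — {base_plate, bracket, cap, cover, flange, housing}
7. bearing@(1, 0, 0) [+y clear] — {base_plate, bearing, bracket, cap, cover, flange, housing}
8. shaft@(0, -1, 0) [-y clear] — {base_plate, bearing, bracket, cap, cover, flange, housing, shaft}
9. bushing@(0, -1, 1) [+z clear] — {base_plate, bearing, bracket, bushing, cap, cover, flange, housing, shaft}

Valid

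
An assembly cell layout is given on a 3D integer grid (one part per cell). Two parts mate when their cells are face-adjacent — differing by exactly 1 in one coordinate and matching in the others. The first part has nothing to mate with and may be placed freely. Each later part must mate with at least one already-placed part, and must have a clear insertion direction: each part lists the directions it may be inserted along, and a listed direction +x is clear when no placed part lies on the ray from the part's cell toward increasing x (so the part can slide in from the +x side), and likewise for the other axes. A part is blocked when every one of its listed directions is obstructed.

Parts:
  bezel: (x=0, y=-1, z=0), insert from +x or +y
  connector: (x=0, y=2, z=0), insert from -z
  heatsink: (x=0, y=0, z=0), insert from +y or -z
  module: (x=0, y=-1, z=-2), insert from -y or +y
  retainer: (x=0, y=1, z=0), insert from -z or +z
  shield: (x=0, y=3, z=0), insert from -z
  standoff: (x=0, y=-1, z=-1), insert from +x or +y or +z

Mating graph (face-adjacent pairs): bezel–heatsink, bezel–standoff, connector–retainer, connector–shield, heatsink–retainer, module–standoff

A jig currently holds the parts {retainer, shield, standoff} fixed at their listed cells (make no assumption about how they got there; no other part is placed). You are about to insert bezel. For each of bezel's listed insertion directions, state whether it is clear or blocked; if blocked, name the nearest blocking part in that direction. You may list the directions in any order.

+x: clear; +y: blocked by retainer

+x: ray from bezel(0, -1, 0) has no placed part ⇒ clear
+y: nearest on ray is retainer@(0, 1, 0) ⇒ blocked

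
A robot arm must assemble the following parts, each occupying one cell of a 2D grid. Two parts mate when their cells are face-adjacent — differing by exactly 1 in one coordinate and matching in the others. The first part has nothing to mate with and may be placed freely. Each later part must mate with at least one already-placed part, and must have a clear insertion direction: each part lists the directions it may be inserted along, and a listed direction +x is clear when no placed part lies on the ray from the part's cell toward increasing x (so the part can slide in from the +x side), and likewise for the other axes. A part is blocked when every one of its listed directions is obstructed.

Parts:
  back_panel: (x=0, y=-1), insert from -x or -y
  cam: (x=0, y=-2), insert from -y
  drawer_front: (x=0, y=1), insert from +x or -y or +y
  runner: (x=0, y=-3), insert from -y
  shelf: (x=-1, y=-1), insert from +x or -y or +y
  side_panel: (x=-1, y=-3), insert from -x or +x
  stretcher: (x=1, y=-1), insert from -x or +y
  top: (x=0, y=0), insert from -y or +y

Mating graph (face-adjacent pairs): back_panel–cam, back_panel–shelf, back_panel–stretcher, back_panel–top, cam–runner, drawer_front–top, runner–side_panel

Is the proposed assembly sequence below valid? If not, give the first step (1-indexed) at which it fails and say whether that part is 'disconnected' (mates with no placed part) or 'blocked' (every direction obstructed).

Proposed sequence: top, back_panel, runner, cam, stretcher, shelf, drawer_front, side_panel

1. top@(0, 0) [-y clear] — {top}
2. back_panel@(0, -1) [-x clear] — {back_panel, top}
3. runner@(0, -3) — no placed neighbour ⇒ disconnected

Invalid at step 3 (disconnected)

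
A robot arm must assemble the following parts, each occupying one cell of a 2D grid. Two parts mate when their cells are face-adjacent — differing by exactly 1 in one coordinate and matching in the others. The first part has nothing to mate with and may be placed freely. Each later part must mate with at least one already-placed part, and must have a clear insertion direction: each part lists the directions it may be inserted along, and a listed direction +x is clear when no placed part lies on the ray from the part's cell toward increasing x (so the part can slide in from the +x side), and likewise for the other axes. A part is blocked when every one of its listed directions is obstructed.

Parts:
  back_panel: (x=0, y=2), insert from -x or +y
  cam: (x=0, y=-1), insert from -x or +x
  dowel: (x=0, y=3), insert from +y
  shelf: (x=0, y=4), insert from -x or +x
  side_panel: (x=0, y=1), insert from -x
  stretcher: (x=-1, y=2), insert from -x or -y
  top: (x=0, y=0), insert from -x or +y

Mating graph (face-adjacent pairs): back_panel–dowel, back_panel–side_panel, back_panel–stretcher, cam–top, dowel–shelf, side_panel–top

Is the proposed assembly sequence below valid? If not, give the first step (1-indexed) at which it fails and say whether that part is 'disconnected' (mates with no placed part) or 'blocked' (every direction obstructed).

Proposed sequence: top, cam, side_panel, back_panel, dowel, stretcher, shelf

1. top@(0, 0) [-x clear] — {top}
2. cam@(0, -1) [-x clear] — {cam, top}
3. side_panel@(0, 1) [-x clear] — {cam, side_panel, top}
4. back_panel@(0, 2) [-x clear] — {back_panel, cam, side_panel, top}
5. dowel@(0, 3) [+y clear] — {back_panel, cam, dowel, side_panel, top}
6. stretcher@(-1, 2) [-x clear] — {back_panel, cam, dowel, side_panel, stretcher, top}
7. shelf@(0, 4) [-x clear] — {back_panel, cam, dowel, shelf, side_panel, stretcher, top}

Valid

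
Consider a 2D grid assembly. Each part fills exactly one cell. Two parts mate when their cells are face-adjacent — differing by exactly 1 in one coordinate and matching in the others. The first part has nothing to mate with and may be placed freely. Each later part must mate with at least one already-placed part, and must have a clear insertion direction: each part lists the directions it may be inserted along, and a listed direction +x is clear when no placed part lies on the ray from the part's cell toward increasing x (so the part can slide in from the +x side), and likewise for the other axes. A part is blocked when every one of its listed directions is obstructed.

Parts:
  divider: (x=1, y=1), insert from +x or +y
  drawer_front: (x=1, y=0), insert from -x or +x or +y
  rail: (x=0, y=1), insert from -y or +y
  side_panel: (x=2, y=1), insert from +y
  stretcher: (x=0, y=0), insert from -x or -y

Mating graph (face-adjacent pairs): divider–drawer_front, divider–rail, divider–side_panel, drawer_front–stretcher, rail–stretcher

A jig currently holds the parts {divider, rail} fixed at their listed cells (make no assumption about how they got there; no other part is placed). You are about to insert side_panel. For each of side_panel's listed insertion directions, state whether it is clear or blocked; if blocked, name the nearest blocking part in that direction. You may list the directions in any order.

+y: ray from side_panel(2, 1) has no placed part ⇒ clear

+y: clear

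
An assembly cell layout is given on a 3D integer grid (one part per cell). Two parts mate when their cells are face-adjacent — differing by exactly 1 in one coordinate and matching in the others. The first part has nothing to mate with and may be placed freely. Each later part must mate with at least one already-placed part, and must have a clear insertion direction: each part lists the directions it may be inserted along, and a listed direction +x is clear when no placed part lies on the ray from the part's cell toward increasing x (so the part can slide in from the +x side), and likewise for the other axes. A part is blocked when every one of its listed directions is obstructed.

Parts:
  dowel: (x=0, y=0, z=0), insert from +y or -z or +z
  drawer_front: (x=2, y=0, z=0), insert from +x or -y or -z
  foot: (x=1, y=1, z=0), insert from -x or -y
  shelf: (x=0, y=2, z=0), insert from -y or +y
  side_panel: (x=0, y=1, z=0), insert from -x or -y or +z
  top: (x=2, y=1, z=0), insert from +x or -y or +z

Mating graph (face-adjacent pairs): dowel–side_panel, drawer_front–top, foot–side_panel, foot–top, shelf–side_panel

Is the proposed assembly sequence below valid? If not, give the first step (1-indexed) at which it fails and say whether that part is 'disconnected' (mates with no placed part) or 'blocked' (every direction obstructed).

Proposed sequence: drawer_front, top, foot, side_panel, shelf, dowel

1. drawer_front@(2, 0, 0) [+x clear] — {drawer_front}
2. top@(2, 1, 0) [+x clear] — {drawer_front, top}
3. foot@(1, 1, 0) [-x clear] — {drawer_front, foot, top}
4. side_panel@(0, 1, 0) [-x clear] — {drawer_front, foot, side_panel, top}
5. shelf@(0, 2, 0) [+y clear] — {drawer_front, foot, shelf, side_panel, top}
6. dowel@(0, 0, 0) [-z clear] — {dowel, drawer_front, foot, shelf, side_panel, top}

Valid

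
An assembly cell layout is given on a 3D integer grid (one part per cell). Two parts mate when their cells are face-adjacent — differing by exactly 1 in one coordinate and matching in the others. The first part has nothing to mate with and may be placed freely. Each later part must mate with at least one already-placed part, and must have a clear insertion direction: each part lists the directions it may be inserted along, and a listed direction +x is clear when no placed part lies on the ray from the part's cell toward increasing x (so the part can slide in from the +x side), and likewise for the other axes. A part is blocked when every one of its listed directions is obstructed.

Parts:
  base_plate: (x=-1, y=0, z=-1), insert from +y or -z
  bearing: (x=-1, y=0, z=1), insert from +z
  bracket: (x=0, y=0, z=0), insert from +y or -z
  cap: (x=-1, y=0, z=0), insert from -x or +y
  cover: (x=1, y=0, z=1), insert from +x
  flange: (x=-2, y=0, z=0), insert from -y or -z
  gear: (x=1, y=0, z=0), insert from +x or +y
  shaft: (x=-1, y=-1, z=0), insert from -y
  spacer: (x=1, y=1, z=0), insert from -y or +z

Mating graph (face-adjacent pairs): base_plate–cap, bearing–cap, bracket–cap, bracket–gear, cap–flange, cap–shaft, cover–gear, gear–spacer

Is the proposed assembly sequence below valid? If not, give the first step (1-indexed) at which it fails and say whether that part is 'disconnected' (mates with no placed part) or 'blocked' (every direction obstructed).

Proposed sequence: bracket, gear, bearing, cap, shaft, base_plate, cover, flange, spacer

Invalid at step 3 (disconnected)

1. bracket@(0, 0, 0) [+y clear] — {bracket}
2. gear@(1, 0, 0) [+x clear] — {bracket, gear}
3. bearing@(-1, 0, 1) — no placed neighbour ⇒ disconnected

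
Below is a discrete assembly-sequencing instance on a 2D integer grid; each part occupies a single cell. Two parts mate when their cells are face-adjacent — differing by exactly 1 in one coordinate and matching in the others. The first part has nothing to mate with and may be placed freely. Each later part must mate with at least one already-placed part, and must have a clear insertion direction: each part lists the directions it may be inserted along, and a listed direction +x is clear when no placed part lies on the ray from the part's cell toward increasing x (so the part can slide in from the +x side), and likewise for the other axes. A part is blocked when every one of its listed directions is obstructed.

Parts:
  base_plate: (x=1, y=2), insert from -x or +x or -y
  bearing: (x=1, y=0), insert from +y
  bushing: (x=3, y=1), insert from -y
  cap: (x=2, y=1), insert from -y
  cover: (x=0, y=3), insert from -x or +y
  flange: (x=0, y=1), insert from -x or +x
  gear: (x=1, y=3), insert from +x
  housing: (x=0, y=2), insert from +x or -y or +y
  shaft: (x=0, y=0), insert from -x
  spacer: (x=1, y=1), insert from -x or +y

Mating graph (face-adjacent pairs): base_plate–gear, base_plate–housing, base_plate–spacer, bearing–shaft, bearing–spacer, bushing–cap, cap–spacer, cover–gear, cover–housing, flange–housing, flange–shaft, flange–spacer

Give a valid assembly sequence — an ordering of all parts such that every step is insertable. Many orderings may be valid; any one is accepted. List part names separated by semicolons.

shaft; flange; housing; cover; bearing; spacer; cap; gear; base_plate; bushing

1. shaft@(0, 0) [-x clear] — {shaft}
2. flange@(0, 1) [-x clear] — {flange, shaft}
3. housing@(0, 2) [+x clear] — {flange, housing, shaft}
4. cover@(0, 3) [-x clear] — {cover, flange, housing, shaft}
5. bearing@(1, 0) [+y clear] — {bearing, cover, flange, housing, shaft}
6. spacer@(1, 1) [+y clear] — {bearing, cover, flange, housing, shaft, spacer}
7. cap@(2, 1) [-y clear] — {bearing, cap, cover, flange, housing, shaft, spacer}
8. gear@(1, 3) [+x clear] — {bearing, cap, cover, flange, gear, housing, shaft, spacer}
9. base_plate@(1, 2) [+x clear] — {base_plate, bearing, cap, cover, flange, gear, housing, shaft, spacer}
10. bushing@(3, 1) [-y clear] — {base_plate, bearing, bushing, cap, cover, flange, gear, housing, shaft, spacer}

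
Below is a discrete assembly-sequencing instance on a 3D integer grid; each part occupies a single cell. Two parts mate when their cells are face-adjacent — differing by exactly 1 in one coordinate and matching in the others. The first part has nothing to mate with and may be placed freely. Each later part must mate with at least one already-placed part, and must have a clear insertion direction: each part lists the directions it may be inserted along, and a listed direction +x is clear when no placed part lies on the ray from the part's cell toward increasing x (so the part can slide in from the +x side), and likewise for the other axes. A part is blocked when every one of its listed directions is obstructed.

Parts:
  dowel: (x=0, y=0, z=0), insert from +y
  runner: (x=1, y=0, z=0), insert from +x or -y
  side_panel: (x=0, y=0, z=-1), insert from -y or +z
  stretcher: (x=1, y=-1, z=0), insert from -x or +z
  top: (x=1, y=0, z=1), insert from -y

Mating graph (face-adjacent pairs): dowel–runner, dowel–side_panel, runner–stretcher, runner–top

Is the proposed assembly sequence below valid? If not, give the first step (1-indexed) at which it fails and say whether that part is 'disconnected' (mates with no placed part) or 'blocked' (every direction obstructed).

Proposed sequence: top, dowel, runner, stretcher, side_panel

1. top@(1, 0, 1) [-y clear] — {top}
2. dowel@(0, 0, 0) — no placed neighbour ⇒ disconnected

Invalid at step 2 (disconnected)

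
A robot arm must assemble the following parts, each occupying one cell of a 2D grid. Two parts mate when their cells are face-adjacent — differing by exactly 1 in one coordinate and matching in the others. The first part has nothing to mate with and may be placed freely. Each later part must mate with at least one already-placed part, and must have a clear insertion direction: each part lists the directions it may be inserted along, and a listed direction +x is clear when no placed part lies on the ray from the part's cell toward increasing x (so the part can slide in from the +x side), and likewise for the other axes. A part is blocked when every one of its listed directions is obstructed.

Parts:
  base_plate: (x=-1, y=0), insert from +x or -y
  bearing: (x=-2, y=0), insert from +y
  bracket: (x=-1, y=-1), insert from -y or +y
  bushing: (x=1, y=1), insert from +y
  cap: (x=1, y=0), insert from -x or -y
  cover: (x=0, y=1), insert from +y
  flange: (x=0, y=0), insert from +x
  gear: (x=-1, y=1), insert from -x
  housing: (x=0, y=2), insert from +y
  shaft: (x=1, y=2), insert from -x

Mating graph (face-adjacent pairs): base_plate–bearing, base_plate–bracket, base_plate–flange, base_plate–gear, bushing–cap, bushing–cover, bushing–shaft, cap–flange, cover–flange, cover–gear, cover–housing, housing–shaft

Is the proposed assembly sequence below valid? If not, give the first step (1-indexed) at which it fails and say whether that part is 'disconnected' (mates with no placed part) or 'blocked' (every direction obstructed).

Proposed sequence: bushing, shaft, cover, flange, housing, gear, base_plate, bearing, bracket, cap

Valid

1. bushing@(1, 1) [+y clear] — {bushing}
2. shaft@(1, 2) [-x clear] — {bushing, shaft}
3. cover@(0, 1) [+y clear] — {bushing, cover, shaft}
4. flange@(0, 0) [+x clear] — {bushing, cover, flange, shaft}
5. housing@(0, 2) [+y clear] — {bushing, cover, flange, housing, shaft}
6. gear@(-1, 1) [-x clear] — {bushing, cover, flange, gear, housing, shaft}
7. base_plate@(-1, 0) [-y clear] — {base_plate, bushing, cover, flange, gear, housing, shaft}
8. bearing@(-2, 0) [+y clear] — {base_plate, bearing, bushing, cover, flange, gear, housing, shaft}
9. bracket@(-1, -1) [-y clear] — {base_plate, bearing, bracket, bushing, cover, flange, gear, housing, shaft}
10. cap@(1, 0) [-y clear] — {base_plate, bearing, bracket, bushing, cap, cover, flange, gear, housing, shaft}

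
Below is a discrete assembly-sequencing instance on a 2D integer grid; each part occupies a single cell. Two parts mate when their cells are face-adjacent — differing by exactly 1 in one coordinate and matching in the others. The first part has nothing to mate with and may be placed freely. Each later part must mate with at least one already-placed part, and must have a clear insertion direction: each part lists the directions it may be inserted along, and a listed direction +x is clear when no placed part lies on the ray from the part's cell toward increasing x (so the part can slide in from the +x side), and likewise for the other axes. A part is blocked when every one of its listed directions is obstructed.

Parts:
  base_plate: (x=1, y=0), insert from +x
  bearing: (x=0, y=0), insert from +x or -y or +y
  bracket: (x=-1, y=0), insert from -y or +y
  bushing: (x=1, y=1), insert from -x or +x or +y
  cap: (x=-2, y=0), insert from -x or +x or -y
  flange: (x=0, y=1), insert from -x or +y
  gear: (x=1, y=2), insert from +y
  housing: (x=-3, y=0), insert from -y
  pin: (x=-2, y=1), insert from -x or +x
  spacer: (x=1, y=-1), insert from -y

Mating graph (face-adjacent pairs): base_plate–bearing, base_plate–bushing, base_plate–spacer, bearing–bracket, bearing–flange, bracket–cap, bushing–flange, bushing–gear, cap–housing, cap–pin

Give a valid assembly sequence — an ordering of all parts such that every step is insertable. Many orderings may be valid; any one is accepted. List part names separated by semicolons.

1. bushing@(1, 1) [-x clear] — {bushing}
2. base_plate@(1, 0) [+x clear] — {base_plate, bushing}
3. spacer@(1, -1) [-y clear] — {base_plate, bushing, spacer}
4. bearing@(0, 0) [-y clear] — {base_plate, bearing, bushing, spacer}
5. gear@(1, 2) [+y clear] — {base_plate, bearing, bushing, gear, spacer}
6. flange@(0, 1) [-x clear] — {base_plate, bearing, bushing, flange, gear, spacer}
7. bracket@(-1, 0) [-y clear] — {base_plate, bearing, bracket, bushing, flange, gear, spacer}
8. cap@(-2, 0) [-x clear] — {base_plate, bearing, bracket, bushing, cap, flange, gear, spacer}
9. pin@(-2, 1) [-x clear] — {base_plate, bearing, bracket, bushing, cap, flange, gear, pin, spacer}
10. housing@(-3, 0) [-y clear] — {base_plate, bearing, bracket, bushing, cap, flange, gear, housing, pin, spacer}

bushing; base_plate; spacer; bearing; gear; flange; bracket; cap; pin; housing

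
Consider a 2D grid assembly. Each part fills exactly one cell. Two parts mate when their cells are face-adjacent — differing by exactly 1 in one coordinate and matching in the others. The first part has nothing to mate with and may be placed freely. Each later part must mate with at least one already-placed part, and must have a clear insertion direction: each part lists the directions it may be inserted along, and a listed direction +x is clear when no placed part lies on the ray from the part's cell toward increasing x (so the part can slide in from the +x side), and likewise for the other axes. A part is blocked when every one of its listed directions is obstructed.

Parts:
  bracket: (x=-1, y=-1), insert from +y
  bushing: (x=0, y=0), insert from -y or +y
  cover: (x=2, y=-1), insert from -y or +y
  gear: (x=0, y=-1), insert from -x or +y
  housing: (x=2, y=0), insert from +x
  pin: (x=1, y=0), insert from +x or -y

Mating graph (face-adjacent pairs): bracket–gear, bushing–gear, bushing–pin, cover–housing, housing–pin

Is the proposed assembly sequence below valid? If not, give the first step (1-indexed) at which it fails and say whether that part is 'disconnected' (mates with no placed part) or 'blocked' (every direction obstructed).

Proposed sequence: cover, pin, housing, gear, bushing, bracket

Invalid at step 2 (disconnected)

1. cover@(2, -1) [-y clear] — {cover}
2. pin@(1, 0) — no placed neighbour ⇒ disconnected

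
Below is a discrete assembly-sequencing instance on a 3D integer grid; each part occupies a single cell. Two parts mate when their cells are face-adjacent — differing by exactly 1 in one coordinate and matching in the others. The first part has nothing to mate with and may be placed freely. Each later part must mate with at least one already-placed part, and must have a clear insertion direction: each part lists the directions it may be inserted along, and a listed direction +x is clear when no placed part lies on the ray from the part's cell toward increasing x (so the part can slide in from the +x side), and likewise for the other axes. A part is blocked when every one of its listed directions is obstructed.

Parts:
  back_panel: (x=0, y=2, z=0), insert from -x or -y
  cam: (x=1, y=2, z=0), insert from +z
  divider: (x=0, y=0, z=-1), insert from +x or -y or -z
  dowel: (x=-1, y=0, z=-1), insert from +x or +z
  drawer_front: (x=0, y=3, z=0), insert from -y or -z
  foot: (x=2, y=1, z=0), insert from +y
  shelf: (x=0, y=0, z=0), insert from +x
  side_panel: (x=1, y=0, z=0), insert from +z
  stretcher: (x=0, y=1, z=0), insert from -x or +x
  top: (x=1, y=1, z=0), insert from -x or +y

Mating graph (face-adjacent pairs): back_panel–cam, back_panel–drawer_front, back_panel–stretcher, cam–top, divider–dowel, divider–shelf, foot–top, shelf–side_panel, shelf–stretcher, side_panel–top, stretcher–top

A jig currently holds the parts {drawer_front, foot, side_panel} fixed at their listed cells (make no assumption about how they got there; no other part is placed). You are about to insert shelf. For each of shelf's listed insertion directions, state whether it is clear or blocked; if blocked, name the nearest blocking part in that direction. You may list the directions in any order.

+x: blocked by side_panel

+x: nearest on ray is side_panel@(1, 0, 0) ⇒ blocked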